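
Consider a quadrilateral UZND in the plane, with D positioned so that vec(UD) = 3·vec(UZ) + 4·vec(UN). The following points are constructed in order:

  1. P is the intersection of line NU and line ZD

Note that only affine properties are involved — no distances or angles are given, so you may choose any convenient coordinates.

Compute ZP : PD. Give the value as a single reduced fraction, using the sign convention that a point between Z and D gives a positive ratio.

Assign U = (0, 0), Z = (1, 0), N = (0, 1), D = (3, 4) — the answer is frame-independent, so this choice is without loss of generality.
1. P is the intersection of line NU and line ZD ⇒ P = (0, -2)
P = Z + t·(D−Z) with t = -1/2, so ZP:PD = t:(1−t) = -1/2:3/2

ZP:PD = -1/3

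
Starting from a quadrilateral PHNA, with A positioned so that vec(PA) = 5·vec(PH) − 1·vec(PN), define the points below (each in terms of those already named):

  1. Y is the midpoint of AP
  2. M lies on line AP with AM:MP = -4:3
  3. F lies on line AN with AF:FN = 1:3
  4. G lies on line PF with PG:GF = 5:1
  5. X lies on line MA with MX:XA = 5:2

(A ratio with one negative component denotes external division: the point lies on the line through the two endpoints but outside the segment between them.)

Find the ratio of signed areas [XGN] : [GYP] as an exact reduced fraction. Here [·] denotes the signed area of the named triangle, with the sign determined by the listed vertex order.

Work in coordinates with P = (0, 0), H = (1, 0), N = (0, 1), A = (5, -1).
1. Y is the midpoint of AP ⇒ Y = (5/2, -1/2)
2. M lies on line AP with AM:MP = -4:3 ⇒ M = (-15, 3)
3. F lies on line AN with AF:FN = 1:3 ⇒ F = (15/4, -1/2)
4. G lies on line PF with PG:GF = 5:1 ⇒ G = (25/8, -5/12)
5. X lies on line MA with MX:XA = 5:2 ⇒ X = (-5/7, 1/7)
2·[XGN] = 155/42, 2·[GYP] = -25/48
[XGN]:[GYP] = 155/42:-25/48 = -248/35

[XGN]:[GYP] = -248/35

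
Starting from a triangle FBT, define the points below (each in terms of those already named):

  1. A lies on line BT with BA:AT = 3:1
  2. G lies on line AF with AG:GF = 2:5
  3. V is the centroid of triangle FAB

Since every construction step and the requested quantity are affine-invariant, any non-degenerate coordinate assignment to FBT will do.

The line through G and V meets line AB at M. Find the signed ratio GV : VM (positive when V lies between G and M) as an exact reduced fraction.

Work in coordinates with F = (0, 0), B = (1, 0), T = (0, 1).
1. A lies on line BT with BA:AT = 3:1 ⇒ A = (1/4, 3/4)
2. G lies on line AF with AG:GF = 2:5 ⇒ G = (5/28, 15/28)
3. V is the centroid of triangle FAB ⇒ V = (5/12, 1/4)
line GV meets AB at M = (-5/4, 9/4)
V = G + t·(M−G) with t = -1/6, so GV:VM = -1/6:7/6

GV:VM = -1/7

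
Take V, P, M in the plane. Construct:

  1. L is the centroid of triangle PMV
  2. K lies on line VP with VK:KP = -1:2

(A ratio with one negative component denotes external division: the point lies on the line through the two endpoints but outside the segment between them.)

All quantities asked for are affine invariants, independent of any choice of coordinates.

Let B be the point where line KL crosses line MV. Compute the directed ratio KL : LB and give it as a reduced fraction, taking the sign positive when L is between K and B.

KL:LB = -4

Assign V = (0, 0), P = (1, 0), M = (0, 1) — the answer is frame-independent, so this choice is without loss of generality.
1. L is the centroid of triangle PMV ⇒ L = (1/3, 1/3)
2. K lies on line VP with VK:KP = -1:2 ⇒ K = (-1, 0)
line KL meets MV at B = (0, 1/4)
L = K + t·(B−K) with t = 4/3, so KL:LB = 4/3:-1/3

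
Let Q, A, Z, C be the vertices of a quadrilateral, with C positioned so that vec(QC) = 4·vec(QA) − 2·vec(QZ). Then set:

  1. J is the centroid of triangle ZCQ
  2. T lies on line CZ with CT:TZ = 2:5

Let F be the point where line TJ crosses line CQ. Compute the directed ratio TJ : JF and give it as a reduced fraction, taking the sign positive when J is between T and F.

TJ:JF = -1/7

Set Q = (0, 0), A = (1, 0), Z = (0, 1), C = (4, -2); any affine frame gives the same invariant.
1. J is the centroid of triangle ZCQ ⇒ J = (4/3, -1/3)
2. T lies on line CZ with CT:TZ = 2:5 ⇒ T = (20/7, -8/7)
line TJ meets CQ at F = (12, -6)
J = T + t·(F−T) with t = -1/6, so TJ:JF = -1/6:7/6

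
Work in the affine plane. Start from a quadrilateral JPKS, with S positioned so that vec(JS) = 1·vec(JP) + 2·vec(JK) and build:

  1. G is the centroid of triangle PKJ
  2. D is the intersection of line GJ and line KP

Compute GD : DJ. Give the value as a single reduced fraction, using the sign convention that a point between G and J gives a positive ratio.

GD:DJ = -1/3

Assign J = (0, 0), P = (1, 0), K = (0, 1), S = (1, 2) — the answer is frame-independent, so this choice is without loss of generality.
1. G is the centroid of triangle PKJ ⇒ G = (1/3, 1/3)
2. D is the intersection of line GJ and line KP ⇒ D = (1/2, 1/2)
D = G + t·(J−G) with t = -1/2, so GD:DJ = t:(1−t) = -1/2:3/2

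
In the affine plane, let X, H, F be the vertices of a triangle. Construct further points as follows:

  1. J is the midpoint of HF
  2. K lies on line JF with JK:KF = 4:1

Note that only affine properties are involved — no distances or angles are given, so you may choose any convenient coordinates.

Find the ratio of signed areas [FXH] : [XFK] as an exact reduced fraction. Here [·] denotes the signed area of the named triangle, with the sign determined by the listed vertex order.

Assign X = (0, 0), H = (1, 0), F = (0, 1) — the answer is frame-independent, so this choice is without loss of generality.
1. J is the midpoint of HF ⇒ J = (1/2, 1/2)
2. K lies on line JF with JK:KF = 4:1 ⇒ K = (1/10, 9/10)
2·[FXH] = 1, 2·[XFK] = -1/10
[FXH]:[XFK] = 1:-1/10 = -10

[FXH]:[XFK] = -10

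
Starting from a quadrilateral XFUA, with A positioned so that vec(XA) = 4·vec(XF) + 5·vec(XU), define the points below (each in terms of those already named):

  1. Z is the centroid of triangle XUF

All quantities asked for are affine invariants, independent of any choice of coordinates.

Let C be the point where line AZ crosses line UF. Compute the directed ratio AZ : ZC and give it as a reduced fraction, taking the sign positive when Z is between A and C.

Assign X = (0, 0), F = (1, 0), U = (0, 1), A = (4, 5) — the answer is frame-independent, so this choice is without loss of generality.
1. Z is the centroid of triangle XUF ⇒ Z = (1/3, 1/3)
line AZ meets UF at C = (12/25, 13/25)
Z = A + t·(C−A) with t = 25/24, so AZ:ZC = 25/24:-1/24

AZ:ZC = -25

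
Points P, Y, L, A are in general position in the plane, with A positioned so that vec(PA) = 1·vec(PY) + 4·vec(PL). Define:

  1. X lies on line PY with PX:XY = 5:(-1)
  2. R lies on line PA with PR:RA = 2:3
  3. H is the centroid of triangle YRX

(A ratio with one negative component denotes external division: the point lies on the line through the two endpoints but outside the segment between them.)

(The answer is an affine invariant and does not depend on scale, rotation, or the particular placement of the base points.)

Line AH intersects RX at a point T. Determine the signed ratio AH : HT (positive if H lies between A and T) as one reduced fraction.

Assign P = (0, 0), Y = (1, 0), L = (0, 1), A = (1, 4) — the answer is frame-independent, so this choice is without loss of generality.
1. X lies on line PY with PX:XY = 5:(-1) ⇒ X = (5/4, 0)
2. R lies on line PA with PR:RA = 2:3 ⇒ R = (2/5, 8/5)
3. H is the centroid of triangle YRX ⇒ H = (53/60, 8/15)
line AH meets RX at T = (167/188, 32/47)
H = A + t·(T−A) with t = 47/45, so AH:HT = 47/45:-2/45

AH:HT = -47/2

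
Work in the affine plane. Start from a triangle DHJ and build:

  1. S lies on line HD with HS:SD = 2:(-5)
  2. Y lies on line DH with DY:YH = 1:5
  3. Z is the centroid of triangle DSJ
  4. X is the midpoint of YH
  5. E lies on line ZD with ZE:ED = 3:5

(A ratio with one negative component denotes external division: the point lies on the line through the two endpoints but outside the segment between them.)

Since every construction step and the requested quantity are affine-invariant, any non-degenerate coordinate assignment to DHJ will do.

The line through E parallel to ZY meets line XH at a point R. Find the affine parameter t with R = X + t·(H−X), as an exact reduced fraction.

Assign D = (0, 0), H = (1, 0), J = (0, 1) — the answer is frame-independent, so this choice is without loss of generality.
1. S lies on line HD with HS:SD = 2:(-5) ⇒ S = (5/3, 0)
2. Y lies on line DH with DY:YH = 1:5 ⇒ Y = (1/6, 0)
3. Z is the centroid of triangle DSJ ⇒ Z = (5/9, 1/3)
4. X is the midpoint of YH ⇒ X = (7/12, 0)
5. E lies on line ZD with ZE:ED = 3:5 ⇒ E = (25/72, 5/24)
through E parallel to ZY: direction (-7/18, -1/3); meets XH at R = (5/48, 0)
R = X + t·(H−X) with t = -23/20

t = -23/20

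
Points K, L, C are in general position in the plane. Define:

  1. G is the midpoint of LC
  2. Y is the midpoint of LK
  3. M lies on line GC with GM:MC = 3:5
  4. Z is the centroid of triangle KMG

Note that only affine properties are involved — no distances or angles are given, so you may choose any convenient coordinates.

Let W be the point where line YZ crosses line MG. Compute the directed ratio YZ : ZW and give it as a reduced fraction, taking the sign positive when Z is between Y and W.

Set K = (0, 0), L = (1, 0), C = (0, 1); any affine frame gives the same invariant.
1. G is the midpoint of LC ⇒ G = (1/2, 1/2)
2. Y is the midpoint of LK ⇒ Y = (1/2, 0)
3. M lies on line GC with GM:MC = 3:5 ⇒ M = (5/16, 11/16)
4. Z is the centroid of triangle KMG ⇒ Z = (13/48, 19/48)
line YZ meets MG at W = (-3/16, 19/16)
Z = Y + t·(W−Y) with t = 1/3, so YZ:ZW = 1/3:2/3

YZ:ZW = 1/2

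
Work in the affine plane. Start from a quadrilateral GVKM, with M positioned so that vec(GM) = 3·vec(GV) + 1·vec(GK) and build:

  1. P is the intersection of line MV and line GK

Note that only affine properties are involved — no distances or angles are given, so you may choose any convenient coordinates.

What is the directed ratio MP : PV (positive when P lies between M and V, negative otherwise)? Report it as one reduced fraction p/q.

Work in coordinates with G = (0, 0), V = (1, 0), K = (0, 1), M = (3, 1).
1. P is the intersection of line MV and line GK ⇒ P = (0, -1/2)
P = M + t·(V−M) with t = 3/2, so MP:PV = t:(1−t) = 3/2:-1/2

MP:PV = -3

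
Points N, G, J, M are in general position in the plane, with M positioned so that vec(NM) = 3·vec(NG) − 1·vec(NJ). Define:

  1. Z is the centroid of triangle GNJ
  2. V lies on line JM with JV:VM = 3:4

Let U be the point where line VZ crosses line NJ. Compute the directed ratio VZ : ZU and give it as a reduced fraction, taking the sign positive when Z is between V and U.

VZ:ZU = 20/7

Set N = (0, 0), G = (1, 0), J = (0, 1), M = (3, -1); any affine frame gives the same invariant.
1. Z is the centroid of triangle GNJ ⇒ Z = (1/3, 1/3)
2. V lies on line JM with JV:VM = 3:4 ⇒ V = (9/7, 1/7)
line VZ meets NJ at U = (0, 2/5)
Z = V + t·(U−V) with t = 20/27, so VZ:ZU = 20/27:7/27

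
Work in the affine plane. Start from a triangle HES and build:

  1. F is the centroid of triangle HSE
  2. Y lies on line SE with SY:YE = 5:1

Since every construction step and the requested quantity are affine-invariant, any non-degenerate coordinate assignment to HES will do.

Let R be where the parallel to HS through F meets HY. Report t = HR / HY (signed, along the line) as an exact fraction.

Set H = (0, 0), E = (1, 0), S = (0, 1); any affine frame gives the same invariant.
1. F is the centroid of triangle HSE ⇒ F = (1/3, 1/3)
2. Y lies on line SE with SY:YE = 5:1 ⇒ Y = (5/6, 1/6)
through F parallel to HS: direction (0, 1); meets HY at R = (1/3, 1/15)
R = H + t·(Y−H) with t = 2/5

t = 2/5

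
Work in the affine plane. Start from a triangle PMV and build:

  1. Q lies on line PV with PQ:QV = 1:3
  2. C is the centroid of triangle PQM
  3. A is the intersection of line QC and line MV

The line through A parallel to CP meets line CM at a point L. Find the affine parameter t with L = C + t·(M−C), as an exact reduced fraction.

Assign P = (0, 0), M = (1, 0), V = (0, 1) — the answer is frame-independent, so this choice is without loss of generality.
1. Q lies on line PV with PQ:QV = 1:3 ⇒ Q = (0, 1/4)
2. C is the centroid of triangle PQM ⇒ C = (1/3, 1/12)
3. A is the intersection of line QC and line MV ⇒ A = (3/2, -1/2)
through A parallel to CP: direction (-1/3, -1/12); meets CM at L = (8/3, -5/24)
L = C + t·(M−C) with t = 7/2

t = 7/2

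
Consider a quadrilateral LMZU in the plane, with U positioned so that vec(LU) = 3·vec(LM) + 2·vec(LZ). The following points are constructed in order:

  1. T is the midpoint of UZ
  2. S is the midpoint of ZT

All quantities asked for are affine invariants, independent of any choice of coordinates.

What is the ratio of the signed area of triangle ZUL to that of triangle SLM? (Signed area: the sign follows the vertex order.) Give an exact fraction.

Work in coordinates with L = (0, 0), M = (1, 0), Z = (0, 1), U = (3, 2).
1. T is the midpoint of UZ ⇒ T = (3/2, 3/2)
2. S is the midpoint of ZT ⇒ S = (3/4, 5/4)
2·[ZUL] = -3, 2·[SLM] = 5/4
[ZUL]:[SLM] = -3:5/4 = -12/5

[ZUL]:[SLM] = -12/5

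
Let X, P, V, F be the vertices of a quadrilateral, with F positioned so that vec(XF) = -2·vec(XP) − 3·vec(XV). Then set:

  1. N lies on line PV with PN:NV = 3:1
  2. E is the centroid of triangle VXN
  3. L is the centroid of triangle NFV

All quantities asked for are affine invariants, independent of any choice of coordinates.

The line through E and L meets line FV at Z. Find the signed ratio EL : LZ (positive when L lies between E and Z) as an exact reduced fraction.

Assign X = (0, 0), P = (1, 0), V = (0, 1), F = (-2, -3) — the answer is frame-independent, so this choice is without loss of generality.
1. N lies on line PV with PN:NV = 3:1 ⇒ N = (1/4, 3/4)
2. E is the centroid of triangle VXN ⇒ E = (1/12, 7/12)
3. L is the centroid of triangle NFV ⇒ L = (-7/12, -5/12)
line EL meets FV at Z = (-13/12, -7/6)
L = E + t·(Z−E) with t = 4/7, so EL:LZ = 4/7:3/7

EL:LZ = 4/3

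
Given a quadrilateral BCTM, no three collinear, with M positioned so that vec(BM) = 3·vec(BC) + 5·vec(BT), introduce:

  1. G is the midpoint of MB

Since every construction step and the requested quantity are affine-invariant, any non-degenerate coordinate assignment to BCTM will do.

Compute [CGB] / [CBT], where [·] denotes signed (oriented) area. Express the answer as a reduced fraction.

[CGB]:[CBT] = -5/2

Set B = (0, 0), C = (1, 0), T = (0, 1), M = (3, 5); any affine frame gives the same invariant.
1. G is the midpoint of MB ⇒ G = (3/2, 5/2)
2·[CGB] = 5/2, 2·[CBT] = -1
[CGB]:[CBT] = 5/2:-1 = -5/2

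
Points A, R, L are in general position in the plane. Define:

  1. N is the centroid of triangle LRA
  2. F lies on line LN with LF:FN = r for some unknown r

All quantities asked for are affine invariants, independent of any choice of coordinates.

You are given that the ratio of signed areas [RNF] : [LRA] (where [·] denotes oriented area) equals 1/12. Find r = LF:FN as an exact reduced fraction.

r = 3

Choose coordinates A = (0, 0), R = (1, 0), L = (0, 1).
1. N is the centroid of triangle LRA ⇒ N = (1/3, 1/3)
2. With LF:FN = r, write λ = r/(r+1) so F = L + λ·(N−L); F is affine-linear in λ
Every point depending on F is an affine combination of F and λ-independent points, so each such coordinate is linear in λ; the λ² term in each signed area is a multiple of (N−L)×(N−L) = 0, so 2·[RNF] and 2·[LRA] are each linear in λ. Evaluating at λ=0 and λ=1:
  2·[RNF] = 1/3·λ − 1/3,   2·[LRA] = -1
So [RNF]:[LRA] = (1/3·λ − 1/3) / (-1). Setting this equal to 1/12:
  1/3·λ − 1/3 = 1/12·(-1)  ⇒  λ = 3/4
Then r = λ/(1−λ) = (3/4)/(1/4) = 3. Check: with r = 3, F = (1/4, 1/2) and [RNF]:[LRA] = 1/12 as required.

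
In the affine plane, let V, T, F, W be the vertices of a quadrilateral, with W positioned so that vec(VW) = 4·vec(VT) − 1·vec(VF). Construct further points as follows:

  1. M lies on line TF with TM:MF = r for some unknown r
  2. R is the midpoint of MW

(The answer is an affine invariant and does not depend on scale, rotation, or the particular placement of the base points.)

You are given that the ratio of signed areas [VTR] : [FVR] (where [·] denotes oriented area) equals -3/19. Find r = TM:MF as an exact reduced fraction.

r = 1/3

Assign V = (0, 0), T = (1, 0), F = (0, 1), W = (4, -1) — the answer is frame-independent, so this choice is without loss of generality.
1. With TM:MF = r, write λ = r/(r+1) so M = T + λ·(F−T); M is affine-linear in λ
2. R is the midpoint of MW ⇒ R is an affine combination of earlier points and hence also affine-linear in λ
Every point depending on M is an affine combination of M and λ-independent points, so each such coordinate is linear in λ; the λ² term in each signed area is a multiple of (F−T)×(F−T) = 0, so 2·[VTR] and 2·[FVR] are each linear in λ. Evaluating at λ=0 and λ=1:
  2·[VTR] = 1/2·λ − 1/2,   2·[FVR] = -1/2·λ + 5/2
So [VTR]:[FVR] = (1/2·λ − 1/2) / (-1/2·λ + 5/2). Setting this equal to -3/19:
  1/2·λ − 1/2 = -3/19·(-1/2·λ + 5/2)  ⇒  λ = 1/4
Then r = λ/(1−λ) = (1/4)/(3/4) = 1/3. Check: with r = 1/3, M = (3/4, 1/4) and [VTR]:[FVR] = -3/19 as required.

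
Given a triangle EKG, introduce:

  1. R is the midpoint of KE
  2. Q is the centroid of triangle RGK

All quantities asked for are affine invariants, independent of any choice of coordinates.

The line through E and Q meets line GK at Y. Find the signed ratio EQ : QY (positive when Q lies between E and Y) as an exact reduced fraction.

EQ:QY = 5

Set E = (0, 0), K = (1, 0), G = (0, 1); any affine frame gives the same invariant.
1. R is the midpoint of KE ⇒ R = (1/2, 0)
2. Q is the centroid of triangle RGK ⇒ Q = (1/2, 1/3)
line EQ meets GK at Y = (3/5, 2/5)
Q = E + t·(Y−E) with t = 5/6, so EQ:QY = 5/6:1/6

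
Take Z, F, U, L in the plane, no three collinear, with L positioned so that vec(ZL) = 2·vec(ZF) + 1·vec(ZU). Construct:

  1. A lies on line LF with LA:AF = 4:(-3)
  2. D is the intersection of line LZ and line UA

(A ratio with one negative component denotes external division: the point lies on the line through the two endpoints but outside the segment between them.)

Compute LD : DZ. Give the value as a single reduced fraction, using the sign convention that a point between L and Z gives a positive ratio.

Choose coordinates Z = (0, 0), F = (1, 0), U = (0, 1), L = (2, 1).
1. A lies on line LF with LA:AF = 4:(-3) ⇒ A = (-2, -3)
2. D is the intersection of line LZ and line UA ⇒ D = (-2/3, -1/3)
D = L + t·(Z−L) with t = 4/3, so LD:DZ = t:(1−t) = 4/3:-1/3

LD:DZ = -4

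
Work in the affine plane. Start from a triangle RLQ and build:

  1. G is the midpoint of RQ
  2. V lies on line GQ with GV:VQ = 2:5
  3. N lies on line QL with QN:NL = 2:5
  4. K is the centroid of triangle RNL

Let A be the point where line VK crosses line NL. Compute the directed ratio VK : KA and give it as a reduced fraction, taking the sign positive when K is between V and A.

Assign R = (0, 0), L = (1, 0), Q = (0, 1) — the answer is frame-independent, so this choice is without loss of generality.
1. G is the midpoint of RQ ⇒ G = (0, 1/2)
2. V lies on line GQ with GV:VQ = 2:5 ⇒ V = (0, 9/14)
3. N lies on line QL with QN:NL = 2:5 ⇒ N = (2/7, 5/7)
4. K is the centroid of triangle RNL ⇒ K = (3/7, 5/21)
line VK meets NL at A = (45/7, -38/7)
K = V + t·(A−V) with t = 1/15, so VK:KA = 1/15:14/15

VK:KA = 1/14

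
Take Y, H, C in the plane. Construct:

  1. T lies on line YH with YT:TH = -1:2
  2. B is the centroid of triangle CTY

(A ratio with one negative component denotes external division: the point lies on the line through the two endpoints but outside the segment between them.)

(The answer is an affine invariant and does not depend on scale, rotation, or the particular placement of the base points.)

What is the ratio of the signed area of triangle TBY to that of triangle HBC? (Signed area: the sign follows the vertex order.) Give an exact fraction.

Set Y = (0, 0), H = (1, 0), C = (0, 1); any affine frame gives the same invariant.
1. T lies on line YH with YT:TH = -1:2 ⇒ T = (-1, 0)
2. B is the centroid of triangle CTY ⇒ B = (-1/3, 1/3)
2·[TBY] = -1/3, 2·[HBC] = -1
[TBY]:[HBC] = -1/3:-1 = 1/3

[TBY]:[HBC] = 1/3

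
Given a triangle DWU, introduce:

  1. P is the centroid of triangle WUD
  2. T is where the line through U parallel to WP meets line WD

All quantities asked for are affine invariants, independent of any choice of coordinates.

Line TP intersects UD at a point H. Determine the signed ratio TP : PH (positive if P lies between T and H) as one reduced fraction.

Set D = (0, 0), W = (1, 0), U = (0, 1); any affine frame gives the same invariant.
1. P is the centroid of triangle WUD ⇒ P = (1/3, 1/3)
2. T is where the line through U parallel to WP meets line WD ⇒ T = (2, 0)
line TP meets UD at H = (0, 2/5)
P = T + t·(H−T) with t = 5/6, so TP:PH = 5/6:1/6

TP:PH = 5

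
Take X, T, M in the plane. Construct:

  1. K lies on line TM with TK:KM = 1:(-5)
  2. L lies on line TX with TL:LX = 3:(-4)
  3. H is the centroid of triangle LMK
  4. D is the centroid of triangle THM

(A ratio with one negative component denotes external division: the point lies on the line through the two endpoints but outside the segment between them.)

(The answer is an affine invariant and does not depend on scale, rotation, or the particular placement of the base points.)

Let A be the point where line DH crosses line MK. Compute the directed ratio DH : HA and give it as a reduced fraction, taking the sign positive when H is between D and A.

DH:HA = -2/3

Assign X = (0, 0), T = (1, 0), M = (0, 1) — the answer is frame-independent, so this choice is without loss of generality.
1. K lies on line TM with TK:KM = 1:(-5) ⇒ K = (5/4, -1/4)
2. L lies on line TX with TL:LX = 3:(-4) ⇒ L = (4, 0)
3. H is the centroid of triangle LMK ⇒ H = (7/4, 1/4)
4. D is the centroid of triangle THM ⇒ D = (11/12, 5/12)
line DH meets MK at A = (1/2, 1/2)
H = D + t·(A−D) with t = -2, so DH:HA = -2:3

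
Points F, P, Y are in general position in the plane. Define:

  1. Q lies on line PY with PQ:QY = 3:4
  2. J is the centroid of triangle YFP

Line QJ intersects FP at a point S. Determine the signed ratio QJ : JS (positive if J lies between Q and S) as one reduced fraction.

QJ:JS = 2/7

Choose coordinates F = (0, 0), P = (1, 0), Y = (0, 1).
1. Q lies on line PY with PQ:QY = 3:4 ⇒ Q = (4/7, 3/7)
2. J is the centroid of triangle YFP ⇒ J = (1/3, 1/3)
line QJ meets FP at S = (-1/2, 0)
J = Q + t·(S−Q) with t = 2/9, so QJ:JS = 2/9:7/9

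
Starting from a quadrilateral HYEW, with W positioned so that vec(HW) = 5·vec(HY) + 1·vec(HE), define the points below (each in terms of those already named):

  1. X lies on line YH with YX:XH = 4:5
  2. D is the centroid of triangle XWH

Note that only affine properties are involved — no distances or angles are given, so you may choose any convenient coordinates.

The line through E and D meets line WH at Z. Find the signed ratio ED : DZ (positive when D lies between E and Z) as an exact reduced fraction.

Assign H = (0, 0), Y = (1, 0), E = (0, 1), W = (5, 1) — the answer is frame-independent, so this choice is without loss of generality.
1. X lies on line YH with YX:XH = 4:5 ⇒ X = (5/9, 0)
2. D is the centroid of triangle XWH ⇒ D = (50/27, 1/3)
line ED meets WH at Z = (25/14, 5/14)
D = E + t·(Z−E) with t = 28/27, so ED:DZ = 28/27:-1/27

ED:DZ = -28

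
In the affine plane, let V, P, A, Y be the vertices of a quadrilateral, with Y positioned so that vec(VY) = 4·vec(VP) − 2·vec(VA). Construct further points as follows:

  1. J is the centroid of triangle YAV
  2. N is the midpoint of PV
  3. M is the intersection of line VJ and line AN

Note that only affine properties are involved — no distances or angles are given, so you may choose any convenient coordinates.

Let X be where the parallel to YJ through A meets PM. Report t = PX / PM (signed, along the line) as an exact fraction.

t = -21/23

Assign V = (0, 0), P = (1, 0), A = (0, 1), Y = (4, -2) — the answer is frame-independent, so this choice is without loss of generality.
1. J is the centroid of triangle YAV ⇒ J = (4/3, -1/3)
2. N is the midpoint of PV ⇒ N = (1/2, 0)
3. M is the intersection of line VJ and line AN ⇒ M = (4/7, -1/7)
through A parallel to YJ: direction (-8/3, 5/3); meets PM at X = (32/23, 3/23)
X = P + t·(M−P) with t = -21/23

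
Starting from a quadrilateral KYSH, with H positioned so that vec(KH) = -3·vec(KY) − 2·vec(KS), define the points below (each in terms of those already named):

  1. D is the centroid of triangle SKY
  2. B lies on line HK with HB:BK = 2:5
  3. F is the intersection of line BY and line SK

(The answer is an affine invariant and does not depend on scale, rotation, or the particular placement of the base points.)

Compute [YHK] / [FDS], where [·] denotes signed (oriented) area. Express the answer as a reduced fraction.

Assign K = (0, 0), Y = (1, 0), S = (0, 1), H = (-3, -2) — the answer is frame-independent, so this choice is without loss of generality.
1. D is the centroid of triangle SKY ⇒ D = (1/3, 1/3)
2. B lies on line HK with HB:BK = 2:5 ⇒ B = (-15/7, -10/7)
3. F is the intersection of line BY and line SK ⇒ F = (0, -5/11)
2·[YHK] = -2, 2·[FDS] = 16/33
[YHK]:[FDS] = -2:16/33 = -33/8

[YHK]:[FDS] = -33/8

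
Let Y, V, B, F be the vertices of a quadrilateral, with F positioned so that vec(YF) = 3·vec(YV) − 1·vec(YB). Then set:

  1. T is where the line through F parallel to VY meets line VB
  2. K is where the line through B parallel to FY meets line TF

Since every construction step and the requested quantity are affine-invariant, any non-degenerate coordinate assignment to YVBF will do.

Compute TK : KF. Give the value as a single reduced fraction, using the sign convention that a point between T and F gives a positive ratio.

Assign Y = (0, 0), V = (1, 0), B = (0, 1), F = (3, -1) — the answer is frame-independent, so this choice is without loss of generality.
1. T is where the line through F parallel to VY meets line VB ⇒ T = (2, -1)
2. K is where the line through B parallel to FY meets line TF ⇒ K = (6, -1)
K = T + t·(F−T) with t = 4, so TK:KF = t:(1−t) = 4:-3

TK:KF = -4/3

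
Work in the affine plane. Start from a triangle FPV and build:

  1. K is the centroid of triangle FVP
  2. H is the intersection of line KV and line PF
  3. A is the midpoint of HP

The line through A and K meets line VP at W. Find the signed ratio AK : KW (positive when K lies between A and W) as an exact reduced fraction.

AK:KW = -1/4

Work in coordinates with F = (0, 0), P = (1, 0), V = (0, 1).
1. K is the centroid of triangle FVP ⇒ K = (1/3, 1/3)
2. H is the intersection of line KV and line PF ⇒ H = (1/2, 0)
3. A is the midpoint of HP ⇒ A = (3/4, 0)
line AK meets VP at W = (2, -1)
K = A + t·(W−A) with t = -1/3, so AK:KW = -1/3:4/3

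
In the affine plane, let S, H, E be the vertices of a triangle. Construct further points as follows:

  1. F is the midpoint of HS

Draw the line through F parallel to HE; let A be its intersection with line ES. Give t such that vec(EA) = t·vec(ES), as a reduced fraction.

t = 1/2

Choose coordinates S = (0, 0), H = (1, 0), E = (0, 1).
1. F is the midpoint of HS ⇒ F = (1/2, 0)
through F parallel to HE: direction (-1, 1); meets ES at A = (0, 1/2)
A = E + t·(S−E) with t = 1/2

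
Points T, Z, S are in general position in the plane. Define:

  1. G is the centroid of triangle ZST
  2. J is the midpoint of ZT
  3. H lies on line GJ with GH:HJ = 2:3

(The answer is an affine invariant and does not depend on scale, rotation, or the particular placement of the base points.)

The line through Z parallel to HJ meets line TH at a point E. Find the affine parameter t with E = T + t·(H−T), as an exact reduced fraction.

Choose coordinates T = (0, 0), Z = (1, 0), S = (0, 1).
1. G is the centroid of triangle ZST ⇒ G = (1/3, 1/3)
2. J is the midpoint of ZT ⇒ J = (1/2, 0)
3. H lies on line GJ with GH:HJ = 2:3 ⇒ H = (2/5, 1/5)
through Z parallel to HJ: direction (1/10, -1/5); meets TH at E = (4/5, 2/5)
E = T + t·(H−T) with t = 2

t = 2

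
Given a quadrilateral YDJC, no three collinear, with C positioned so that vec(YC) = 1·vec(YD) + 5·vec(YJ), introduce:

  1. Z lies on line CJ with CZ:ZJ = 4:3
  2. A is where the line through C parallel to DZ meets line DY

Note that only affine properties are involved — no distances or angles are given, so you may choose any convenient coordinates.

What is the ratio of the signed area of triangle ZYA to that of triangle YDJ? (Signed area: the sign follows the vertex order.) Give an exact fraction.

Work in coordinates with Y = (0, 0), D = (1, 0), J = (0, 1), C = (1, 5).
1. Z lies on line CJ with CZ:ZJ = 4:3 ⇒ Z = (3/7, 19/7)
2. A is where the line through C parallel to DZ meets line DY ⇒ A = (39/19, 0)
2·[ZYA] = 39/7, 2·[YDJ] = 1
[ZYA]:[YDJ] = 39/7:1 = 39/7

[ZYA]:[YDJ] = 39/7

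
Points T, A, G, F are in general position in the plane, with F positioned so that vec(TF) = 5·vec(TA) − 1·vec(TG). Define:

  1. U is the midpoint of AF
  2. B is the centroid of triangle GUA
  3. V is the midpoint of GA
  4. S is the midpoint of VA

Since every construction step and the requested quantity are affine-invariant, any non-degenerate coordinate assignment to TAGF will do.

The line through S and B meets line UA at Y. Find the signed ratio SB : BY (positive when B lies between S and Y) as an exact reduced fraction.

Assign T = (0, 0), A = (1, 0), G = (0, 1), F = (5, -1) — the answer is frame-independent, so this choice is without loss of generality.
1. U is the midpoint of AF ⇒ U = (3, -1/2)
2. B is the centroid of triangle GUA ⇒ B = (4/3, 1/6)
3. V is the midpoint of GA ⇒ V = (1/2, 1/2)
4. S is the midpoint of VA ⇒ S = (3/4, 1/4)
line SB meets UA at Y = (-1, 1/2)
B = S + t·(Y−S) with t = -1/3, so SB:BY = -1/3:4/3

SB:BY = -1/4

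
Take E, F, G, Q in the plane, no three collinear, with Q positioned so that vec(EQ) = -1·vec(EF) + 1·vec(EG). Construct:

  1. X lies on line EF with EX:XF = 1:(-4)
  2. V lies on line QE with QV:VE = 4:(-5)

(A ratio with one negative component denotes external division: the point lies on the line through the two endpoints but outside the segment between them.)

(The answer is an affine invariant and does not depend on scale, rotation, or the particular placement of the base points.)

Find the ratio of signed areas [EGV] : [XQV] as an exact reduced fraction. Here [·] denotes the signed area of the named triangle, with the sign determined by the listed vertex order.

Work in coordinates with E = (0, 0), F = (1, 0), G = (0, 1), Q = (-1, 1).
1. X lies on line EF with EX:XF = 1:(-4) ⇒ X = (-1/3, 0)
2. V lies on line QE with QV:VE = 4:(-5) ⇒ V = (-5, 5)
2·[EGV] = 5, 2·[XQV] = 4/3
[EGV]:[XQV] = 5:4/3 = 15/4

[EGV]:[XQV] = 15/4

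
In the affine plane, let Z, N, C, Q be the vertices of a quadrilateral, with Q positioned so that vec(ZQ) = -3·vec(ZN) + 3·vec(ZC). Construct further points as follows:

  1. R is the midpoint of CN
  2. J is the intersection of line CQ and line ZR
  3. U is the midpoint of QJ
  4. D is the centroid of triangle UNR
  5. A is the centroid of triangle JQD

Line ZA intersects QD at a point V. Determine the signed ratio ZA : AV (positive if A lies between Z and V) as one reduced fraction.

Choose coordinates Z = (0, 0), N = (1, 0), C = (0, 1), Q = (-3, 3).
1. R is the midpoint of CN ⇒ R = (1/2, 1/2)
2. J is the intersection of line CQ and line ZR ⇒ J = (3/5, 3/5)
3. U is the midpoint of QJ ⇒ U = (-6/5, 9/5)
4. D is the centroid of triangle UNR ⇒ D = (1/10, 23/30)
5. A is the centroid of triangle JQD ⇒ A = (-23/30, 131/90)
line ZA meets QD at V = (-299/420, 1703/1260)
A = Z + t·(V−Z) with t = 14/13, so ZA:AV = 14/13:-1/13

ZA:AV = -14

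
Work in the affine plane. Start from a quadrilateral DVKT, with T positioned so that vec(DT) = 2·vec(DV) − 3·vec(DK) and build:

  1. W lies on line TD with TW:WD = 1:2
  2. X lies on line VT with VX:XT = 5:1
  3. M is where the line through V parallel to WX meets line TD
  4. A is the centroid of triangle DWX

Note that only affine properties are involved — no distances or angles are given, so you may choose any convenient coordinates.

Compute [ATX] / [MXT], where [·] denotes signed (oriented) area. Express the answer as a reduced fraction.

Assign D = (0, 0), V = (1, 0), K = (0, 1), T = (2, -3) — the answer is frame-independent, so this choice is without loss of generality.
1. W lies on line TD with TW:WD = 1:2 ⇒ W = (4/3, -2)
2. X lies on line VT with VX:XT = 5:1 ⇒ X = (11/6, -5/2)
3. M is where the line through V parallel to WX meets line TD ⇒ M = (-2, 3)
4. A is the centroid of triangle DWX ⇒ A = (19/18, -3/2)
2·[ATX] = 2/9, 2·[MXT] = -1
[ATX]:[MXT] = 2/9:-1 = -2/9

[ATX]:[MXT] = -2/9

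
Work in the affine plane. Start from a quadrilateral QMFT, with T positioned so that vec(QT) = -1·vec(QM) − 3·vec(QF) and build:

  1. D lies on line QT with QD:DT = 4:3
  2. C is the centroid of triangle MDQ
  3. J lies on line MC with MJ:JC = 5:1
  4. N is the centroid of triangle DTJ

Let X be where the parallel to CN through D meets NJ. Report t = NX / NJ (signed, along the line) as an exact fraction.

Choose coordinates Q = (0, 0), M = (1, 0), F = (0, 1), T = (-1, -3).
1. D lies on line QT with QD:DT = 4:3 ⇒ D = (-4/7, -12/7)
2. C is the centroid of triangle MDQ ⇒ C = (1/7, -4/7)
3. J lies on line MC with MJ:JC = 5:1 ⇒ J = (2/7, -10/21)
4. N is the centroid of triangle DTJ ⇒ N = (-3/7, -109/63)
through D parallel to CN: direction (-4/7, -73/63); meets NJ at X = (-76/49, -544/147)
X = N + t·(J−N) with t = -11/7

t = -11/7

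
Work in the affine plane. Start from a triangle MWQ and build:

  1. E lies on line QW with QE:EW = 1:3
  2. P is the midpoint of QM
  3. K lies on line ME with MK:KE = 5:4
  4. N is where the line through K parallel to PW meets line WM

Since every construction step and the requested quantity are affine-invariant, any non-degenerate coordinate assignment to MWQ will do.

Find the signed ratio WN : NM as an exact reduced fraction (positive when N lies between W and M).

WN:NM = 1/35

Choose coordinates M = (0, 0), W = (1, 0), Q = (0, 1).
1. E lies on line QW with QE:EW = 1:3 ⇒ E = (1/4, 3/4)
2. P is the midpoint of QM ⇒ P = (0, 1/2)
3. K lies on line ME with MK:KE = 5:4 ⇒ K = (5/36, 5/12)
4. N is where the line through K parallel to PW meets line WM ⇒ N = (35/36, 0)
N = W + t·(M−W) with t = 1/36, so WN:NM = t:(1−t) = 1/36:35/36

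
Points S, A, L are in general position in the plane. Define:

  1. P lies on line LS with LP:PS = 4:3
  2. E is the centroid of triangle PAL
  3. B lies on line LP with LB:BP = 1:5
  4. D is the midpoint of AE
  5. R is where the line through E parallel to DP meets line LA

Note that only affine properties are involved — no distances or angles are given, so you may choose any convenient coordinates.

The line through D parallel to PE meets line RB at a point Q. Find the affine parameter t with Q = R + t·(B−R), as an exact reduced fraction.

t = -9/31

Set S = (0, 0), A = (1, 0), L = (0, 1); any affine frame gives the same invariant.
1. P lies on line LS with LP:PS = 4:3 ⇒ P = (0, 3/7)
2. E is the centroid of triangle PAL ⇒ E = (1/3, 10/21)
3. B lies on line LP with LB:BP = 1:5 ⇒ B = (0, 19/21)
4. D is the midpoint of AE ⇒ D = (2/3, 5/21)
5. R is where the line through E parallel to DP meets line LA ⇒ R = (3/5, 2/5)
through D parallel to PE: direction (1/3, 1/21); meets RB at Q = (24/31, 55/217)
Q = R + t·(B−R) with t = -9/31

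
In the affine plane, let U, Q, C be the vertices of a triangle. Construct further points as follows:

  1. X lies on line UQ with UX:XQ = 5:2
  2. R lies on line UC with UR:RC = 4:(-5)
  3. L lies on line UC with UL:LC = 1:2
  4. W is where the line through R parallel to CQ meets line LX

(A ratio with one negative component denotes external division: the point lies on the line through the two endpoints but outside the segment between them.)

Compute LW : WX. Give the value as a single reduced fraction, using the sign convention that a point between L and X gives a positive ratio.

LW:WX = -91/99

Work in coordinates with U = (0, 0), Q = (1, 0), C = (0, 1).
1. X lies on line UQ with UX:XQ = 5:2 ⇒ X = (5/7, 0)
2. R lies on line UC with UR:RC = 4:(-5) ⇒ R = (0, -4)
3. L lies on line UC with UL:LC = 1:2 ⇒ L = (0, 1/3)
4. W is where the line through R parallel to CQ meets line LX ⇒ W = (-65/8, 33/8)
W = L + t·(X−L) with t = -91/8, so LW:WX = t:(1−t) = -91/8:99/8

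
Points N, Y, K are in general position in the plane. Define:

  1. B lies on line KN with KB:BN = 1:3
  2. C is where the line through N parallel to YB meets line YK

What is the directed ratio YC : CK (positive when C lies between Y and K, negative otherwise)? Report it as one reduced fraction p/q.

Assign N = (0, 0), Y = (1, 0), K = (0, 1) — the answer is frame-independent, so this choice is without loss of generality.
1. B lies on line KN with KB:BN = 1:3 ⇒ B = (0, 3/4)
2. C is where the line through N parallel to YB meets line YK ⇒ C = (4, -3)
C = Y + t·(K−Y) with t = -3, so YC:CK = t:(1−t) = -3:4

YC:CK = -3/4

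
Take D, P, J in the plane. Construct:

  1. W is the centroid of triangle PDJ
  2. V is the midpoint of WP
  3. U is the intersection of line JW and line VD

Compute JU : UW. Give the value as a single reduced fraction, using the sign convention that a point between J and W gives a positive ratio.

JU:UW = -4

Work in coordinates with D = (0, 0), P = (1, 0), J = (0, 1).
1. W is the centroid of triangle PDJ ⇒ W = (1/3, 1/3)
2. V is the midpoint of WP ⇒ V = (2/3, 1/6)
3. U is the intersection of line JW and line VD ⇒ U = (4/9, 1/9)
U = J + t·(W−J) with t = 4/3, so JU:UW = t:(1−t) = 4/3:-1/3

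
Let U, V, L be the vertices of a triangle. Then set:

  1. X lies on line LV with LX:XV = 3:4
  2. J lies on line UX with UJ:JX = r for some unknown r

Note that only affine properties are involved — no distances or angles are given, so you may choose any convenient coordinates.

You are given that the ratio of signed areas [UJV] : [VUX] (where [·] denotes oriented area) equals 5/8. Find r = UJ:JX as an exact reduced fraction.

r = 5/3

Choose coordinates U = (0, 0), V = (1, 0), L = (0, 1).
1. X lies on line LV with LX:XV = 3:4 ⇒ X = (3/7, 4/7)
2. With UJ:JX = r, write λ = r/(r+1) so J = U + λ·(X−U); J is affine-linear in λ
Every point depending on J is an affine combination of J and λ-independent points, so each such coordinate is linear in λ; the λ² term in each signed area is a multiple of (X−U)×(X−U) = 0, so 2·[UJV] and 2·[VUX] are each linear in λ. Evaluating at λ=0 and λ=1:
  2·[UJV] = -4/7·λ,   2·[VUX] = -4/7
So [UJV]:[VUX] = (-4/7·λ) / (-4/7). Setting this equal to 5/8:
  -4/7·λ = 5/8·(-4/7)  ⇒  λ = 5/8
Then r = λ/(1−λ) = (5/8)/(3/8) = 5/3. Check: with r = 5/3, J = (15/56, 5/14) and [UJV]:[VUX] = 5/8 as required.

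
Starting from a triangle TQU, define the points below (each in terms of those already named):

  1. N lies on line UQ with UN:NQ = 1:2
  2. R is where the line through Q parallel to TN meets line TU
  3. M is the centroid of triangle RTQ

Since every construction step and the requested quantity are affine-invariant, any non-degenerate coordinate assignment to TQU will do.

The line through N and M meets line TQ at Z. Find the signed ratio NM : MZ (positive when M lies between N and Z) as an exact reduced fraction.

Assign T = (0, 0), Q = (1, 0), U = (0, 1) — the answer is frame-independent, so this choice is without loss of generality.
1. N lies on line UQ with UN:NQ = 1:2 ⇒ N = (1/3, 2/3)
2. R is where the line through Q parallel to TN meets line TU ⇒ R = (0, -2)
3. M is the centroid of triangle RTQ ⇒ M = (1/3, -2/3)
line NM meets TQ at Z = (1/3, 0)
M = N + t·(Z−N) with t = 2, so NM:MZ = 2:-1

NM:MZ = -2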